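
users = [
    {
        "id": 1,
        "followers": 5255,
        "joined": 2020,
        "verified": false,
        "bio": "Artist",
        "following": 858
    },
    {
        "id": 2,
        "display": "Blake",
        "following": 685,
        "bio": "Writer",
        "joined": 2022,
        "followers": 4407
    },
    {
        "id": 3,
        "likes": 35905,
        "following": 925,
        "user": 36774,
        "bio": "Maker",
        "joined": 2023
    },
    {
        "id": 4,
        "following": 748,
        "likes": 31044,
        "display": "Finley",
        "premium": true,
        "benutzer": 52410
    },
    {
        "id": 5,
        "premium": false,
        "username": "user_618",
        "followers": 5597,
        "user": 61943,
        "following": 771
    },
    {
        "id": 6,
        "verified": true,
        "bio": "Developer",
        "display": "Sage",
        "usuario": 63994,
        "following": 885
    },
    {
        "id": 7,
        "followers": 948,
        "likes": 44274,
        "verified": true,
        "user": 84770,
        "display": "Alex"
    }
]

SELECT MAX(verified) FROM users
True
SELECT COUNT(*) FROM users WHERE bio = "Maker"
1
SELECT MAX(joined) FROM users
2023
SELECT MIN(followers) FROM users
948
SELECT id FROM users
[1, 2, 3, 4, 5, 6, 7]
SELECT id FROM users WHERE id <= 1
[1]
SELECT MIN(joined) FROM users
2020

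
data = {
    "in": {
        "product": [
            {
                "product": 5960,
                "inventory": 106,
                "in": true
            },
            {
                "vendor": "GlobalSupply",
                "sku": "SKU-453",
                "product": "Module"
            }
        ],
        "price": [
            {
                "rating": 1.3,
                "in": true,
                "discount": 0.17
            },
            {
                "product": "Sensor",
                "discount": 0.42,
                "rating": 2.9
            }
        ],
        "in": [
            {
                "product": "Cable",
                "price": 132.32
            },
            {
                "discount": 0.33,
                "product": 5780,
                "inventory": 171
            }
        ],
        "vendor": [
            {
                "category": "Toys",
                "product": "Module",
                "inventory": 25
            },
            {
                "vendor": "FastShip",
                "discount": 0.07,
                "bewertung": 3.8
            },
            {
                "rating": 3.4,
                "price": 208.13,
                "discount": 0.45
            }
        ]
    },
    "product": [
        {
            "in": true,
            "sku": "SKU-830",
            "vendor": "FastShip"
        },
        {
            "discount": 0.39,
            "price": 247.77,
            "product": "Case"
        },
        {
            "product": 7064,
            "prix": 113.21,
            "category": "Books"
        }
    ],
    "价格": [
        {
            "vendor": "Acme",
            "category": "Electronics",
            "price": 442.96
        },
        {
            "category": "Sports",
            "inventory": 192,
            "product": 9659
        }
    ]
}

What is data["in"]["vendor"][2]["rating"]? 3.4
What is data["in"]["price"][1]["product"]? "Sensor"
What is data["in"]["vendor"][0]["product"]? "Module"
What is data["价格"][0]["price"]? 442.96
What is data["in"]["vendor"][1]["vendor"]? "FastShip"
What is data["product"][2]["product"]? 7064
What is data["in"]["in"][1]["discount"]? 0.33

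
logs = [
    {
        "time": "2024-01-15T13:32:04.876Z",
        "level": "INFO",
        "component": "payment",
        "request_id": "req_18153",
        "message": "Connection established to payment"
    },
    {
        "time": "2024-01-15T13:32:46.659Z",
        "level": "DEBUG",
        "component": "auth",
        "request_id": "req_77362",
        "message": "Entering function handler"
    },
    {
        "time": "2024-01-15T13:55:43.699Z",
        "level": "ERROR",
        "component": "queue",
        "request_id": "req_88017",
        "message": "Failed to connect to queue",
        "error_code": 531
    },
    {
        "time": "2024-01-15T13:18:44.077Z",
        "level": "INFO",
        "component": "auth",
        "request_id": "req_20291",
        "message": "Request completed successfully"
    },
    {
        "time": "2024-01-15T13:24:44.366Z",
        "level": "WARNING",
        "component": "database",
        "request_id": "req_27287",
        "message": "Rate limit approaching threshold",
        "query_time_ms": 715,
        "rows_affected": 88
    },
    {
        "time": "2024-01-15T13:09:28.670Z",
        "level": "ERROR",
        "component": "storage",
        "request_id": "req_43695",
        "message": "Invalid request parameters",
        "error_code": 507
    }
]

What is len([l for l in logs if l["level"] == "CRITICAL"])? 0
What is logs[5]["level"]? "ERROR"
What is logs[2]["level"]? "ERROR"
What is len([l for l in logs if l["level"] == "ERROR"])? 2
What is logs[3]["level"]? "INFO"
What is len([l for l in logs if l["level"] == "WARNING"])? 1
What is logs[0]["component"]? "payment"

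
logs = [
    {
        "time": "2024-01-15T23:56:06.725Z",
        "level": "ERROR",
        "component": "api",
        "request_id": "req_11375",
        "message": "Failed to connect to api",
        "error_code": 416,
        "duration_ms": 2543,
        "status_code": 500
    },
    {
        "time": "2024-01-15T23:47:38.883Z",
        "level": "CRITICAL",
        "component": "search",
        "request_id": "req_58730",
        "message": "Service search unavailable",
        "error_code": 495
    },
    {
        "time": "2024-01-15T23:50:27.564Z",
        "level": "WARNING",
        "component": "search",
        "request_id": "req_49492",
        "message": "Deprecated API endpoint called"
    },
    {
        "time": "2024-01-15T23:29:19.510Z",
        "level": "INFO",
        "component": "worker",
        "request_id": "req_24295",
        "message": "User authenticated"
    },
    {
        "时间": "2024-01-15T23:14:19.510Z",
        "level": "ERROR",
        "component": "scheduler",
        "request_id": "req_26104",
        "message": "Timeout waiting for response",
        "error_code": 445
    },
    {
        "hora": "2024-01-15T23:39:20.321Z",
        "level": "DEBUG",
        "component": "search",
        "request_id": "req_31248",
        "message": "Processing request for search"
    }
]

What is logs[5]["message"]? "Processing request for search"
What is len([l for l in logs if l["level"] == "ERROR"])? 2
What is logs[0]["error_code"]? 416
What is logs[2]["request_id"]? "req_49492"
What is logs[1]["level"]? "CRITICAL"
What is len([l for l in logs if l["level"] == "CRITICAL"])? 1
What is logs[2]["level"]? "WARNING"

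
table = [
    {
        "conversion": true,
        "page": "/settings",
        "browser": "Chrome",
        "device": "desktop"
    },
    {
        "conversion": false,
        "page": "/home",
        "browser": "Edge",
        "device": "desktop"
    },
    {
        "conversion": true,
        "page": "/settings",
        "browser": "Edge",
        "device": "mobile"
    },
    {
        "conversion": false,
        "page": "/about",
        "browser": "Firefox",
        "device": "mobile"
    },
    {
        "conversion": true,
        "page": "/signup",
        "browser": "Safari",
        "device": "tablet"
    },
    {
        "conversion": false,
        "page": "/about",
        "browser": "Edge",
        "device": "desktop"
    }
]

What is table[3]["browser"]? "Firefox"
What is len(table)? 6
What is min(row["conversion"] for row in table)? False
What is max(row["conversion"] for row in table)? True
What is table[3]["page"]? "/about"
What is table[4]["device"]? "tablet"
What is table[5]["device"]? "desktop"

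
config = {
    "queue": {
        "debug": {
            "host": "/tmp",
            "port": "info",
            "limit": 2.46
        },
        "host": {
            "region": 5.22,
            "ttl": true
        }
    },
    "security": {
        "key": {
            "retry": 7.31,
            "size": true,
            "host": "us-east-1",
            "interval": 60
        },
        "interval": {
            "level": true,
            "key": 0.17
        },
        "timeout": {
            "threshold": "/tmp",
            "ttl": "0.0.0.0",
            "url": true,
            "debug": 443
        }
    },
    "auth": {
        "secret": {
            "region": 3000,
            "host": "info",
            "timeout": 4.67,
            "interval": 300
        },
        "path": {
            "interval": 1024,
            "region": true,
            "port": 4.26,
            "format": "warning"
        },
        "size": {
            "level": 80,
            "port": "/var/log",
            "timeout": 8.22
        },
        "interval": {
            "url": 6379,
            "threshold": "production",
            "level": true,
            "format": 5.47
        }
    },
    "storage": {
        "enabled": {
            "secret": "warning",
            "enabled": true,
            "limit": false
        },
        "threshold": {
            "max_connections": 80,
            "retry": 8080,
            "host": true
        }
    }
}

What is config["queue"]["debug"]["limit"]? 2.46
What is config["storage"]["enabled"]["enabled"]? True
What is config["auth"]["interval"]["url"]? 6379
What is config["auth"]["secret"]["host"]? "info"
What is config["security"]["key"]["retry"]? 7.31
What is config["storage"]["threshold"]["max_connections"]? 80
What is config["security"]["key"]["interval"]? 60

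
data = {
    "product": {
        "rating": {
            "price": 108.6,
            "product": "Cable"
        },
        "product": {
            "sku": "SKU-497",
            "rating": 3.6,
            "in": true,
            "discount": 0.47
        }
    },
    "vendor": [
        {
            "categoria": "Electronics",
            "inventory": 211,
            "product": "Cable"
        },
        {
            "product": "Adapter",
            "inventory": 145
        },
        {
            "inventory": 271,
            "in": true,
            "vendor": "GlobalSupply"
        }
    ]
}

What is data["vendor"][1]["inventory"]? 145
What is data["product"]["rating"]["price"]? 108.6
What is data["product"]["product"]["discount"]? 0.47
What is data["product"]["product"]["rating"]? 3.6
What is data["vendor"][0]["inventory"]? 211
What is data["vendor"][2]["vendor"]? "GlobalSupply"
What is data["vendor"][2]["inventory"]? 271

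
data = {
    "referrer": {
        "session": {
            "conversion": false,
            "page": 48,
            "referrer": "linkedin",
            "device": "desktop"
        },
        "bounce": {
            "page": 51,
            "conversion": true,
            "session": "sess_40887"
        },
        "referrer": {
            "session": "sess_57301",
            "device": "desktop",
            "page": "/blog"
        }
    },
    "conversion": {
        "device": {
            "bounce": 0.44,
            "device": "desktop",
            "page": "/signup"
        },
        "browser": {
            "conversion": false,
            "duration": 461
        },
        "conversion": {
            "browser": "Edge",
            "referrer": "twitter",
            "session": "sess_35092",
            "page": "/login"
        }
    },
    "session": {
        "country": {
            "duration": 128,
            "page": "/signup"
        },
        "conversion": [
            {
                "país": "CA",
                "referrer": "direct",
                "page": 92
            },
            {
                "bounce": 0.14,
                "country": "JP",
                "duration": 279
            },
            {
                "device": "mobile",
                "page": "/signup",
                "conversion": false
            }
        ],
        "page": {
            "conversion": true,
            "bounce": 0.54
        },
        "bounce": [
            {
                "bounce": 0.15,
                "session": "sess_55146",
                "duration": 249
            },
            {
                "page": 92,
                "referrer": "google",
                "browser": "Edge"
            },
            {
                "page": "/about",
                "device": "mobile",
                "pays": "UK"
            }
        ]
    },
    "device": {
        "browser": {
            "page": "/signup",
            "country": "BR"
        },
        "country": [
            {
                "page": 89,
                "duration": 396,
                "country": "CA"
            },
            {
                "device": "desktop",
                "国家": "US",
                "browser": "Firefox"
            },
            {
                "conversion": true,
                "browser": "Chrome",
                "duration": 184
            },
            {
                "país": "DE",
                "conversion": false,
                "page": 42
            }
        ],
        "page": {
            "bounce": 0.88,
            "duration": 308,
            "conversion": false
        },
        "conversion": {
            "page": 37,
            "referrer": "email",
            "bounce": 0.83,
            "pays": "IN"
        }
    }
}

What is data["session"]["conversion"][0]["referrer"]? "direct"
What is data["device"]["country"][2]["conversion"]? True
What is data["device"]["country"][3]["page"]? 42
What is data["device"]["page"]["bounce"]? 0.88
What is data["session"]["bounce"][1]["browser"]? "Edge"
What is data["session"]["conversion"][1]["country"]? "JP"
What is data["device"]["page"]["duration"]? 308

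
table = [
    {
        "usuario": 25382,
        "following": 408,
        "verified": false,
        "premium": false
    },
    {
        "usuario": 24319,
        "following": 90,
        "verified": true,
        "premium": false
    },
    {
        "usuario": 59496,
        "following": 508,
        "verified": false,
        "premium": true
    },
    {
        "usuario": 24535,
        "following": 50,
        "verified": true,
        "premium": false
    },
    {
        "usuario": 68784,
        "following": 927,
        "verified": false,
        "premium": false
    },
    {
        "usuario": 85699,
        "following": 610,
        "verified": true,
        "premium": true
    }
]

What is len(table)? 6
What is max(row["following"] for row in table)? 927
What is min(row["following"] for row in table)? 50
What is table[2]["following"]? 508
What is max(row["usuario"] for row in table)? 85699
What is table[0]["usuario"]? 25382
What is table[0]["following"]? 408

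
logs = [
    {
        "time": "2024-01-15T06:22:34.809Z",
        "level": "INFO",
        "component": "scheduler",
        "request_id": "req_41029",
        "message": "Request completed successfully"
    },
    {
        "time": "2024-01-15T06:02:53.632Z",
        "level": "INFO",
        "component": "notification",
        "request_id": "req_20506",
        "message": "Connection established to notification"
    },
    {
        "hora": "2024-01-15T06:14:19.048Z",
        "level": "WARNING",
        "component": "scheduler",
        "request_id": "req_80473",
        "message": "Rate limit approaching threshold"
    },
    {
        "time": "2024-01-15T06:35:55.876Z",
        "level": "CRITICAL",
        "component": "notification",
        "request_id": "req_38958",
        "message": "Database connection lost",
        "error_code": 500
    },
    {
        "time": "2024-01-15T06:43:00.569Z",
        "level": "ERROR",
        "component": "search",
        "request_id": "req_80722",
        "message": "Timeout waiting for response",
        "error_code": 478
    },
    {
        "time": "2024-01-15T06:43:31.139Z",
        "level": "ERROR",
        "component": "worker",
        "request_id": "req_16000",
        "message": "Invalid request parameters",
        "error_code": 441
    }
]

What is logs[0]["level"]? "INFO"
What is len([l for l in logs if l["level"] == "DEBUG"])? 0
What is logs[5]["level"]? "ERROR"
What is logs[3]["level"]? "CRITICAL"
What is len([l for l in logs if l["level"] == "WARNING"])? 1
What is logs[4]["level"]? "ERROR"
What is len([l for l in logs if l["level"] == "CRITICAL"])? 1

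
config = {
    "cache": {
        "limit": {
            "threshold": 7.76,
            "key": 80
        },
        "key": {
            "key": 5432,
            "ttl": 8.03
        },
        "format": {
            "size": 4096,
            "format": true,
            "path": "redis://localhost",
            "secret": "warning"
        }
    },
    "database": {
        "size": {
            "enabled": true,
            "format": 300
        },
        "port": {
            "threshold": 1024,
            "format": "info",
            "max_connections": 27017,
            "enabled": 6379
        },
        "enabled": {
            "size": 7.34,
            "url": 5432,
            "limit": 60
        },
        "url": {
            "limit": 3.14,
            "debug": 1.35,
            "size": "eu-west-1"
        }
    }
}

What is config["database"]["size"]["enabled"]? True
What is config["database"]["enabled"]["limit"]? 60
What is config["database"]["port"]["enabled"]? 6379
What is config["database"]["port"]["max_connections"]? 27017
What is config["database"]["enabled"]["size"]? 7.34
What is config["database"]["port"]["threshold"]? 1024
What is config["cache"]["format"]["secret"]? "warning"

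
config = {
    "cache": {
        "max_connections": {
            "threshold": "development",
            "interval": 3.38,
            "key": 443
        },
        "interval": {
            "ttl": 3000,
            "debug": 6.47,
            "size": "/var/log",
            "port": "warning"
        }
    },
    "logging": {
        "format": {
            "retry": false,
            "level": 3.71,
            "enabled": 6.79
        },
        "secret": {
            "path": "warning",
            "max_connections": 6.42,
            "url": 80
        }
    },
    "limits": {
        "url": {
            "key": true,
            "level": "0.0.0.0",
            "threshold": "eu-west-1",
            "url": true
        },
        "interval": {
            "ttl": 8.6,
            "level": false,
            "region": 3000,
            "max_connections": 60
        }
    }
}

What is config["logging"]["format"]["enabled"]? 6.79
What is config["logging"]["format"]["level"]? 3.71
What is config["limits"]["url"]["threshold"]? "eu-west-1"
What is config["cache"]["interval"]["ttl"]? 3000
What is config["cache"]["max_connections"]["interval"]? 3.38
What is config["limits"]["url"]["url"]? True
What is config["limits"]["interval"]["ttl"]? 8.6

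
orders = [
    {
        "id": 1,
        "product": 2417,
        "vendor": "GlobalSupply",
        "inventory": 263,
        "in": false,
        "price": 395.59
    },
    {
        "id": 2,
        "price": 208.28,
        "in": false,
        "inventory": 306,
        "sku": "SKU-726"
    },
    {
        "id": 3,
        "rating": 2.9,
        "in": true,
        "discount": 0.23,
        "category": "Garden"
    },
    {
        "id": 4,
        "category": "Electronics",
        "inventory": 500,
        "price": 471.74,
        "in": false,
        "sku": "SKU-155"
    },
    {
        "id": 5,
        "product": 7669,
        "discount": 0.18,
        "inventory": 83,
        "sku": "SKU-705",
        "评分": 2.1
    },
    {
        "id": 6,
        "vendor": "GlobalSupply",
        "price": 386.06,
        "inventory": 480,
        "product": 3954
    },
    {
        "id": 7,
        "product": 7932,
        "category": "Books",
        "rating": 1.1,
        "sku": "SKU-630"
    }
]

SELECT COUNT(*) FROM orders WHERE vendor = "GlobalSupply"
2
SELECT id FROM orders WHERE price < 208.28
[]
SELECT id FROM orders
[1, 2, 3, 4, 5, 6, 7]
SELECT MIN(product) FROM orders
2417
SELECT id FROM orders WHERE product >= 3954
[5, 6, 7]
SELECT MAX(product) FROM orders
7932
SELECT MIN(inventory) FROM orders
83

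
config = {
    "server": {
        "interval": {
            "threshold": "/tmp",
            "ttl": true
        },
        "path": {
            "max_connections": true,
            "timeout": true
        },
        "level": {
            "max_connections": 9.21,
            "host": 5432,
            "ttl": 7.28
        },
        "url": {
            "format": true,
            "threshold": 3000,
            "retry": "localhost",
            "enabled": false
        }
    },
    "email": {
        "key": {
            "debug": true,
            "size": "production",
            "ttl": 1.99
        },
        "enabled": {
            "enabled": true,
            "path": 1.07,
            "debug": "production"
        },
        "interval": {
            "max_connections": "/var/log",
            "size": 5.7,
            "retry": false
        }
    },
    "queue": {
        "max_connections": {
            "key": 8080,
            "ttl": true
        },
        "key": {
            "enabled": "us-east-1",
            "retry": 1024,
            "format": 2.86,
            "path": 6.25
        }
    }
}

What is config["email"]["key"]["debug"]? True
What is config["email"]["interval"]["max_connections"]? "/var/log"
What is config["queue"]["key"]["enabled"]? "us-east-1"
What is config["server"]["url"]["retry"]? "localhost"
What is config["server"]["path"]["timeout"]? True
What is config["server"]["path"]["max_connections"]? True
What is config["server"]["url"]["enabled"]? False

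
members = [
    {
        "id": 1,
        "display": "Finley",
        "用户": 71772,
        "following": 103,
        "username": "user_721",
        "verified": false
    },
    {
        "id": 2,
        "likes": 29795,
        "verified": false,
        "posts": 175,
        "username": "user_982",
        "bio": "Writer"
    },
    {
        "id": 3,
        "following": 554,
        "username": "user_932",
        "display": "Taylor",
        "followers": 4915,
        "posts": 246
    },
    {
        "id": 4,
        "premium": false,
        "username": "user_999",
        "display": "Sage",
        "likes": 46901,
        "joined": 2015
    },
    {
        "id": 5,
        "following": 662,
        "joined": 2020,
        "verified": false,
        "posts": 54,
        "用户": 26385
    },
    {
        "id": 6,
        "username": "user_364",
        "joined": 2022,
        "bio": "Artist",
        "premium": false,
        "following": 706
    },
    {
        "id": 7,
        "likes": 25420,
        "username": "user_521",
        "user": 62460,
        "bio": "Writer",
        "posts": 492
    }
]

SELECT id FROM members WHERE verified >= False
[1, 2, 5]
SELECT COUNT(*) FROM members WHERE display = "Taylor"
1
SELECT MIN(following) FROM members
103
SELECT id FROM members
[1, 2, 3, 4, 5, 6, 7]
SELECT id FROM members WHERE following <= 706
[1, 3, 5, 6]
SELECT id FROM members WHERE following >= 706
[6]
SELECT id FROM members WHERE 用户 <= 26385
[5]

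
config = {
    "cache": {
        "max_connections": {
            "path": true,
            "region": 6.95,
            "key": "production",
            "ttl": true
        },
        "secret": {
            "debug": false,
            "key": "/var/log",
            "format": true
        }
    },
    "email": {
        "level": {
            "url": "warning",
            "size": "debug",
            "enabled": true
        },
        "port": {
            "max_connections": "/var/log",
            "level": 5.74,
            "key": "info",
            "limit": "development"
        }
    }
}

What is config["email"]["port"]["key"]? "info"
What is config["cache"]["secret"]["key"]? "/var/log"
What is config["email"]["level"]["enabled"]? True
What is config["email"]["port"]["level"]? 5.74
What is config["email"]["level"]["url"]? "warning"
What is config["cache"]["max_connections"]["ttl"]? True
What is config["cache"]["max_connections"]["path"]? True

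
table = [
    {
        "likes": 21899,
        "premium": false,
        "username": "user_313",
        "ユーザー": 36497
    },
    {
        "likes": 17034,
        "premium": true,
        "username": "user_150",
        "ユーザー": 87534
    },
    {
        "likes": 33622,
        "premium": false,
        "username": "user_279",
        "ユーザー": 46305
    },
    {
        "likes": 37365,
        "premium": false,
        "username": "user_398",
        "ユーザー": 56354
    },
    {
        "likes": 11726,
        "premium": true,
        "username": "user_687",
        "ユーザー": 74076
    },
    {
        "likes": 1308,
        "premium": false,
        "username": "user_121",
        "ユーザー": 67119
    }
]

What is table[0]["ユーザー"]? 36497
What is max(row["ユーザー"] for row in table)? 87534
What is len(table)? 6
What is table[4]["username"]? "user_687"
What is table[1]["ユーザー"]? 87534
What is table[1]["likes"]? 17034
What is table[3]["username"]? "user_398"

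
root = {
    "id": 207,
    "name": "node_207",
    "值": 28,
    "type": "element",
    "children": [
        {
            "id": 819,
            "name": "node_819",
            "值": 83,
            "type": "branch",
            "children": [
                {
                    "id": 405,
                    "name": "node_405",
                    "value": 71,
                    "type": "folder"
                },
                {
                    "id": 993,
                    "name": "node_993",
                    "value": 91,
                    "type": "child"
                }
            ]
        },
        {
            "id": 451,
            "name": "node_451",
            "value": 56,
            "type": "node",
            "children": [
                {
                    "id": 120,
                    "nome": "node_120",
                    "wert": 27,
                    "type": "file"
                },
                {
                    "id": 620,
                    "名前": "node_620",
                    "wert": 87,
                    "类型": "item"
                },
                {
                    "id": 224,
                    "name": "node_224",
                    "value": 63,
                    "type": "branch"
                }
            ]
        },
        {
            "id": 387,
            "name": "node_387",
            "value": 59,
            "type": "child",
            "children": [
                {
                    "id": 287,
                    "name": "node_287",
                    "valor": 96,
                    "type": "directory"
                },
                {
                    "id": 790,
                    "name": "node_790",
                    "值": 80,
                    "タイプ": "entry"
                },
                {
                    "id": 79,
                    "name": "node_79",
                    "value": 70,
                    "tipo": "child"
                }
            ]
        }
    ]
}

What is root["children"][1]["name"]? "node_451"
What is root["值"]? 28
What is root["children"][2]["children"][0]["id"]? 287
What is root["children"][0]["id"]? 819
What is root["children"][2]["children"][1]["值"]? 80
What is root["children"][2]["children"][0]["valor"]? 96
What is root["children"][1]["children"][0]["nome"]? "node_120"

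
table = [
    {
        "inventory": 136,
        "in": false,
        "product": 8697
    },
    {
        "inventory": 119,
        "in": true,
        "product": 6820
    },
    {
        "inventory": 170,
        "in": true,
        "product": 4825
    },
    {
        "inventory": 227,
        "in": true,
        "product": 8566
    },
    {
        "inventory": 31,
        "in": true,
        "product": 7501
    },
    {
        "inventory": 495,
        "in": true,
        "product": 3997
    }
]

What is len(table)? 6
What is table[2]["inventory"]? 170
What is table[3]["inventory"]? 227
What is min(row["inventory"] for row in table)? 31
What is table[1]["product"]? 6820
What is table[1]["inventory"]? 119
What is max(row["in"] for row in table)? True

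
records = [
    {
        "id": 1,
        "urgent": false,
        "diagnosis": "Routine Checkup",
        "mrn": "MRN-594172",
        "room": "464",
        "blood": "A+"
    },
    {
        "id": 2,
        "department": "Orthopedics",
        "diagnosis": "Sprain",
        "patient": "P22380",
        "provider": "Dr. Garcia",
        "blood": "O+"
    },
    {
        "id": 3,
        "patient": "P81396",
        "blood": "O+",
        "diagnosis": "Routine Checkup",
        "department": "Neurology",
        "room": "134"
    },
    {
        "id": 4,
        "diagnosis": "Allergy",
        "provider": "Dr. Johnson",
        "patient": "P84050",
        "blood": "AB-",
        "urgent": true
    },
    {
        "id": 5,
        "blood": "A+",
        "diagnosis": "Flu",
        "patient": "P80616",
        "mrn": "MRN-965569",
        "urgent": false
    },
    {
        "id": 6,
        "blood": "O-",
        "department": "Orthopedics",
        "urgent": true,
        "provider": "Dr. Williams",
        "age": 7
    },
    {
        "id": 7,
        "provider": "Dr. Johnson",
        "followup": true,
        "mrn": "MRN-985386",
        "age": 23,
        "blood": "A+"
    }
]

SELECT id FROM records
[1, 2, 3, 4, 5, 6, 7]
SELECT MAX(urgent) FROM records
True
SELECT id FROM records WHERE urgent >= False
[1, 4, 5, 6]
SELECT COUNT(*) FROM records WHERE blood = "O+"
2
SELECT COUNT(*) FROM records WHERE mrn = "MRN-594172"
1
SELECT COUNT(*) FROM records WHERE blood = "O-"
1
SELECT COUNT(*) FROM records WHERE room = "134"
1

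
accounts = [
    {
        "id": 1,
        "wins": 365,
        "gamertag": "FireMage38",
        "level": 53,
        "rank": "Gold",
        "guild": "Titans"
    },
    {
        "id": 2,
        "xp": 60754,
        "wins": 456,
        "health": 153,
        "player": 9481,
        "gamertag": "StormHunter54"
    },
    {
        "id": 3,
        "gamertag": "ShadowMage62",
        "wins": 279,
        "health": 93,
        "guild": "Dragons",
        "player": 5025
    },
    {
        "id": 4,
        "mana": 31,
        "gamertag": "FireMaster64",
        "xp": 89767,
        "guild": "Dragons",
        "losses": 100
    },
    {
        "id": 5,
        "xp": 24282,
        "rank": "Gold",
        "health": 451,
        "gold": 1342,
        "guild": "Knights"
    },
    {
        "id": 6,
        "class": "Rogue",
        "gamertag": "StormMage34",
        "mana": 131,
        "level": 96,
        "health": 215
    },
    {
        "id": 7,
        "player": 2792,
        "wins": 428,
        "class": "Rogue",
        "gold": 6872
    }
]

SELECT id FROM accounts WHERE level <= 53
[1]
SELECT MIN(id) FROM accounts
1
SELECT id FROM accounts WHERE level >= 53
[1, 6]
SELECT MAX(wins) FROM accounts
456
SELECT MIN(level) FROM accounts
53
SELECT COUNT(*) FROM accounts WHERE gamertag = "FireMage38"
1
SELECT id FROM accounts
[1, 2, 3, 4, 5, 6, 7]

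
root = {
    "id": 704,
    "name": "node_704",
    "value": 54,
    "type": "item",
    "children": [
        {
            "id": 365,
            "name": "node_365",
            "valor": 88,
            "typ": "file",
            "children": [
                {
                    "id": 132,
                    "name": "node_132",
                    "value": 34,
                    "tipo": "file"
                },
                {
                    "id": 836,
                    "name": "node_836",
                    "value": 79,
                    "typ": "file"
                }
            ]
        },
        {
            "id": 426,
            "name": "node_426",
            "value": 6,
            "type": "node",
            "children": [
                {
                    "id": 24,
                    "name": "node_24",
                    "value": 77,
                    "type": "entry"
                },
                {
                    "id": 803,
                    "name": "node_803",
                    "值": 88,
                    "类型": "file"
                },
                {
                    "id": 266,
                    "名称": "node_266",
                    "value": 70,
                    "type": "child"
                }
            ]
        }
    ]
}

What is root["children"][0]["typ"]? "file"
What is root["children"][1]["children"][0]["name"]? "node_24"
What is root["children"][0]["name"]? "node_365"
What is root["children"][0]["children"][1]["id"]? 836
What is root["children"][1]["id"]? 426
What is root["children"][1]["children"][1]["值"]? 88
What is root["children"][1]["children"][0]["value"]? 77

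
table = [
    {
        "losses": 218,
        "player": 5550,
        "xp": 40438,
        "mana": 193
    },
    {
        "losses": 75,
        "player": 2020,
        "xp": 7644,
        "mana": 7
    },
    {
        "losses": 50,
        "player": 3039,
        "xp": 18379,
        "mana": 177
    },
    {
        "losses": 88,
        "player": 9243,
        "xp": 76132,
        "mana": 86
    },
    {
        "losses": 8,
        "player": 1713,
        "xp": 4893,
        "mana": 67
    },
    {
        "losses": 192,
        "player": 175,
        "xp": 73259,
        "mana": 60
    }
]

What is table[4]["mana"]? 67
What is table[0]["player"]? 5550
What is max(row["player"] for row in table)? 9243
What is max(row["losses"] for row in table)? 218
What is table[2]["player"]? 3039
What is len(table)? 6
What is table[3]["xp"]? 76132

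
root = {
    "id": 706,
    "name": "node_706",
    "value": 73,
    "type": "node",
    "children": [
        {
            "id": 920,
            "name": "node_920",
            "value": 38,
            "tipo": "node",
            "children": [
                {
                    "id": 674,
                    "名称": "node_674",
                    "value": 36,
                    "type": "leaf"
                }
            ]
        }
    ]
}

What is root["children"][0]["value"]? 38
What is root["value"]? 73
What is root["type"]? "node"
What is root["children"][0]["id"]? 920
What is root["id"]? 706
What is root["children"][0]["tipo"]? "node"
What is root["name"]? "node_706"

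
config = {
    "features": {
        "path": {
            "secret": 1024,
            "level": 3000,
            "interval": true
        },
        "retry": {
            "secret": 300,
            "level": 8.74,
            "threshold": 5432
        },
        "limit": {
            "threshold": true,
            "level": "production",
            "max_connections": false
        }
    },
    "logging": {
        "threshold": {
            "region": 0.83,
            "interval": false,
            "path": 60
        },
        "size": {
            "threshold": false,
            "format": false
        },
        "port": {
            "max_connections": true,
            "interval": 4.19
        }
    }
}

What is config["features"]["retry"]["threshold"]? 5432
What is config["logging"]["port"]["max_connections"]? True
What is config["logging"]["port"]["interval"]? 4.19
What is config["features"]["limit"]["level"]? "production"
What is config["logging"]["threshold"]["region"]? 0.83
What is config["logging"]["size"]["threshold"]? False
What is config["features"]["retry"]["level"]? 8.74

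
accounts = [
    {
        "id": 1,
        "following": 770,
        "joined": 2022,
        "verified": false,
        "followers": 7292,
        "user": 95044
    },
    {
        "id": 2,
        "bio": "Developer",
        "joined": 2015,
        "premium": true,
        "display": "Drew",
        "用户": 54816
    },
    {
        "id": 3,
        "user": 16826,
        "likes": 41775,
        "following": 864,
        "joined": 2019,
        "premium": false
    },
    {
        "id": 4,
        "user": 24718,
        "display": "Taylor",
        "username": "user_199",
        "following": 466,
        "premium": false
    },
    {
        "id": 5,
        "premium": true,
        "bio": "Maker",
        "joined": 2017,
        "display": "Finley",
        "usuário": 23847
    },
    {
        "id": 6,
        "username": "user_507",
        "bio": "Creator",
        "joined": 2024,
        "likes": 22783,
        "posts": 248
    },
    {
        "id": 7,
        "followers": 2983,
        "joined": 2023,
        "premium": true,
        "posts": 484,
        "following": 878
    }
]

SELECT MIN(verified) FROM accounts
False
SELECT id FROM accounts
[1, 2, 3, 4, 5, 6, 7]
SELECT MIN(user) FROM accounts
16826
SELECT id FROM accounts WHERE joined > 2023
[6]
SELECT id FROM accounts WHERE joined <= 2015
[2]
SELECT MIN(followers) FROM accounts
2983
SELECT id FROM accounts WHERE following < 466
[]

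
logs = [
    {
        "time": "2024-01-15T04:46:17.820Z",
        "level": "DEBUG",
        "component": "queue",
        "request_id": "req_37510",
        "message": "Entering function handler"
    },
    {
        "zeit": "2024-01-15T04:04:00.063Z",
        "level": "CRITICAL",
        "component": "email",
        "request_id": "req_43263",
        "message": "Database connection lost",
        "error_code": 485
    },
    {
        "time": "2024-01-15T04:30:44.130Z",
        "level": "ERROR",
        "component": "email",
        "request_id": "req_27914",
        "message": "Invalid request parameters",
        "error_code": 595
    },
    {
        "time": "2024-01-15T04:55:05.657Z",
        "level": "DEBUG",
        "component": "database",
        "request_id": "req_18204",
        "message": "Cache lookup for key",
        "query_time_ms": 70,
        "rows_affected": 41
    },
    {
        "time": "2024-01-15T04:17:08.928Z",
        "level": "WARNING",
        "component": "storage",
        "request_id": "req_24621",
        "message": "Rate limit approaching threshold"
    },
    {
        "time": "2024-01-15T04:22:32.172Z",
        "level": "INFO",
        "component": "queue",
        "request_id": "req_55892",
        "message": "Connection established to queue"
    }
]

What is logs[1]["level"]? "CRITICAL"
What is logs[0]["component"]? "queue"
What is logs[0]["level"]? "DEBUG"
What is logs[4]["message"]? "Rate limit approaching threshold"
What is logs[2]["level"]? "ERROR"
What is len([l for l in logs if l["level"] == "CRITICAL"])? 1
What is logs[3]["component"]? "database"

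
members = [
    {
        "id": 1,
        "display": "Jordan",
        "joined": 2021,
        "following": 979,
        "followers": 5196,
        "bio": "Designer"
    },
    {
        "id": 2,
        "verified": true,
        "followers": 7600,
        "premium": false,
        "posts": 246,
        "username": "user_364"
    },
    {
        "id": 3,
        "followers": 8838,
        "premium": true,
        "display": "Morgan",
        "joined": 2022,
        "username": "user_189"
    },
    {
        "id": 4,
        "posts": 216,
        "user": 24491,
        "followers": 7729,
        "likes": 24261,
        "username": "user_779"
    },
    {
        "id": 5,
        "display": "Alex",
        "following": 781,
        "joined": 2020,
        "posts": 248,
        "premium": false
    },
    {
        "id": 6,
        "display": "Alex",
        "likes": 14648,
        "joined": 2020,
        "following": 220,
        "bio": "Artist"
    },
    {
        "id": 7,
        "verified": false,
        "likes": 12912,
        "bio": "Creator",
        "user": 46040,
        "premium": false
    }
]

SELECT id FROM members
[1, 2, 3, 4, 5, 6, 7]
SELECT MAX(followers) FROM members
8838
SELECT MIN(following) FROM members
220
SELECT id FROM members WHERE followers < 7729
[1, 2]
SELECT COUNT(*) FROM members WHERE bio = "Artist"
1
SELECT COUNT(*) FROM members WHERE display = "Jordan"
1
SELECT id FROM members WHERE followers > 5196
[2, 3, 4]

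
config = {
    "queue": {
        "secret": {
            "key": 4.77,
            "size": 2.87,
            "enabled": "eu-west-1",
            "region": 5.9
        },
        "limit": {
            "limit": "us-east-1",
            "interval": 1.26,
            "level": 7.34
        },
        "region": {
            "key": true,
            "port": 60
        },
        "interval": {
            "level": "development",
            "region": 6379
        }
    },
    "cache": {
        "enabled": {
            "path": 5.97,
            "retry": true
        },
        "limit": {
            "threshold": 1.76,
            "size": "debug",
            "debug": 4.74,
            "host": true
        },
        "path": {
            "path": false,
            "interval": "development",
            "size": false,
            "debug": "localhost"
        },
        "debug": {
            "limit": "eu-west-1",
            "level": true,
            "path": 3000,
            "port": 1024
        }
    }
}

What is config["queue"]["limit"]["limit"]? "us-east-1"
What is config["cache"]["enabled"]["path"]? 5.97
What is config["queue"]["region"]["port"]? 60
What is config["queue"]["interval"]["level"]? "development"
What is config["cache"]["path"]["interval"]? "development"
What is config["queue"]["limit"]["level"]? 7.34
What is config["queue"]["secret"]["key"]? 4.77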